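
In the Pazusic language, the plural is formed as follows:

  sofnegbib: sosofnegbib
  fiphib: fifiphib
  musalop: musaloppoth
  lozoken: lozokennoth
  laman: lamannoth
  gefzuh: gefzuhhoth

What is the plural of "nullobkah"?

nullobkahhoth

sofnegbib and musalop both have 3 vowels yet inflect differently (sosofnegbib, musaloppoth), so the number of vowels is not what conditions the rule; the final letter is.
"nullobkah" ends in -h. The one such stem in the data (gefzuh → gefzuhhoth) doubles the final consonant and adds -oth (as do musalop, lozoken), so the same rule applies.
The other pattern: stems ending in -b repeat the first consonant+vowel as a prefix.
So nullobkah → nullobkahhoth.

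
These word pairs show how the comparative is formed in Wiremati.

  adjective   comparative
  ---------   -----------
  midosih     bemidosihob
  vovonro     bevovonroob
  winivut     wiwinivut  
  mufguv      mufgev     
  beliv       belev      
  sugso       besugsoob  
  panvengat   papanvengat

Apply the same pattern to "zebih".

bezebihob

mufguv and winivut both have last vowel 'u' yet inflect differently (mufgev, wiwinivut), so the last vowel is not what conditions the rule; the final letter is.
"zebih" ends in -h. The one such stem in the data (midosih → bemidosihob) adds be- … -ob around the stem, so the same rule applies.
The other patterns: stems ending in -v change the last vowel to 'e'; stems ending in -t repeat the first consonant+vowel as a prefix.
So zebih → bezebihob.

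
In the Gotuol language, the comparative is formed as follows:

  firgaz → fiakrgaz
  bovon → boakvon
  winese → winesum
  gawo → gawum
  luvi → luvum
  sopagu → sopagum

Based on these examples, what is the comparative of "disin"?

"disin" ends in a consonant. The stems ending in a consonant (firgaz → fiakrgaz, bovon → boakvon) insert -ak- after the first vowel.
The other pattern: stems ending in a vowel drop the final letter and add -um.
So disin → diaksin.

diaksin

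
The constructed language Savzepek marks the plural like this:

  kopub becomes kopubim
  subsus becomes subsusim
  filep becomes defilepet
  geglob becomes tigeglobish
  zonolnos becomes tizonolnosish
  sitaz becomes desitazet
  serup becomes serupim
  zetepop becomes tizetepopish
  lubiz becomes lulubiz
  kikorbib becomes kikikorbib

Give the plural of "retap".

serup and zetepop both end in -p yet inflect differently (serupim, tizetepopish), so the final letter is not what conditions the rule; the last vowel is.
"retap" has last vowel 'a'. The one such stem in the data (sitaz → desitazet) adds de- … -et around the stem, so the same rule applies.
So retap → deretapet.

deretapet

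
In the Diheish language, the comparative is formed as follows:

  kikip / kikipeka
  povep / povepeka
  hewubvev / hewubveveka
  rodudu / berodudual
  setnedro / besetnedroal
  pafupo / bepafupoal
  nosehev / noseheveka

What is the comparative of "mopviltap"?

"mopviltap" ends in a consonant. The stems ending in a consonant (nosehev → noseheveka, kikip → kikipeka, povep → povepeka) add -eka.
The other pattern: stems ending in a vowel add be- … -al around the stem.
So mopviltap → mopviltapeka.

mopviltapeka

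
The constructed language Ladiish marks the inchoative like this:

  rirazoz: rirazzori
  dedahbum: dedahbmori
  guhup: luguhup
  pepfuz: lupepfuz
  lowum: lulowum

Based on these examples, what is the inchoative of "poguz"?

"poguz" has 2 vowels. The stems with 2 vowels (guhup → luguhup, pepfuz → lupepfuz, lowum → lulowum) add the prefix lu-.
The other pattern: stems with 3 vowels delete the last vowel and add -ori.
So poguz → lupoguz.

lupoguz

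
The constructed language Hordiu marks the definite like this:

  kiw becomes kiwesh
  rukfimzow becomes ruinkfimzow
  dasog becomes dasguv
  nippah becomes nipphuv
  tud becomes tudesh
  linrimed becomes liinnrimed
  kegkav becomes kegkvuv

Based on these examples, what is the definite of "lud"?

ludesh

"lud" has 1 vowel. The stems with 1 vowel (tud → tudesh, kiw → kiwesh) add -esh.
So lud → ludesh.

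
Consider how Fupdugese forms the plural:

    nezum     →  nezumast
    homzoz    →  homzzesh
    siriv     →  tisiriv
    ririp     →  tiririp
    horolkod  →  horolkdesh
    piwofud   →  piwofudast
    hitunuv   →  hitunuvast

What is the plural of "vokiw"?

tivokiw

"vokiw" has last vowel 'i'. The stems whose last vowel is 'i' (ririp → tiririp, siriv → tisiriv) add the prefix ti-.
The other patterns: stems whose last vowel is 'o' delete the last vowel and add -esh; stems whose last vowel is 'u' add -ast.
So vokiw → tivokiw.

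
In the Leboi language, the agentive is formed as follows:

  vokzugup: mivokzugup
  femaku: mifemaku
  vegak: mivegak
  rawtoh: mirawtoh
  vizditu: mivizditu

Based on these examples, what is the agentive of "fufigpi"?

Every pair shown (vokzugup → mivokzugup, femaku → mifemaku, vegak → mivegak, …) follows the same rule: add the prefix mi-.
So fufigpi → mifufigpi.

mifufigpi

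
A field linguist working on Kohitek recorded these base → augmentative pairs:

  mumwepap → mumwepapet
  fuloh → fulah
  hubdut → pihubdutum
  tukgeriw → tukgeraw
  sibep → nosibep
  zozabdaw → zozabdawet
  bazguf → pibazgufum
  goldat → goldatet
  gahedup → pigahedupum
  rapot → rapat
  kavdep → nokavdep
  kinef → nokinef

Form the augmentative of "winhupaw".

winhupawet

hubdut and rapot both end in -t yet inflect differently (pihubdutum, rapat), so the final letter is not what conditions the rule; the last vowel is.
"winhupaw" has last vowel 'a'. The stems whose last vowel is 'a' (mumwepap → mumwepapet, zozabdaw → zozabdawet, goldat → goldatet) add -et.
The other patterns: stems whose last vowel is 'u' add pi- … -um around the stem; stems whose last vowel is 'i' or 'o' change the last vowel to 'a'; stems whose last vowel is 'e' add the prefix no-.
So winhupaw → winhupawet.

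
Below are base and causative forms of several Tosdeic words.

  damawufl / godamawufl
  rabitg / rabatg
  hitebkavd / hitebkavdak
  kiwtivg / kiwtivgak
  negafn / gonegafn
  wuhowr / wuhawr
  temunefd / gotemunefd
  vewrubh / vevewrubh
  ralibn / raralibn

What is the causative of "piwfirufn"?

gopiwfirufn

temunefd and hitebkavd both end in -d yet inflect differently (gotemunefd, hitebkavdak), so the final letter is not what conditions the rule; the second-to-last letter is.
"piwfirufn" has second-to-last letter 'f'. The stems whose second-to-last letter is 'f' (temunefd → gotemunefd, damawufl → godamawufl, negafn → gonegafn) add the prefix go-.
So piwfirufn → gopiwfirufn.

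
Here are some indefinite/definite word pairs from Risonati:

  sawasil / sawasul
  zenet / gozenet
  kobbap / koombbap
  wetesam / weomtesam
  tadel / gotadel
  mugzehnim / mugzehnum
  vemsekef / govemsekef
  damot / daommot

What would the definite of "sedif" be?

sawasil and tadel both end in -l yet inflect differently (sawasul, gotadel), so the final letter is not what conditions the rule; the last vowel is.
"sedif" has last vowel 'i'. The stems whose last vowel is 'i' (mugzehnim → mugzehnum, sawasil → sawasul) change the last vowel to 'u'.
So sedif → seduf.

seduf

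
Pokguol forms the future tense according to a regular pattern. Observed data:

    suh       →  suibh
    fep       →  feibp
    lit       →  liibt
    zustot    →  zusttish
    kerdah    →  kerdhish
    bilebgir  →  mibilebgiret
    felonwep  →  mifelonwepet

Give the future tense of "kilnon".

"kilnon" has 2 vowels. The stems with 2 vowels (zustot → zusttish, kerdah → kerdhish) delete the last vowel and add -ish.
The other patterns: stems with 1 vowel insert -ib- after the first vowel; stems with 3 vowels add mi- … -et around the stem.
So kilnon → kilnnish.

kilnnish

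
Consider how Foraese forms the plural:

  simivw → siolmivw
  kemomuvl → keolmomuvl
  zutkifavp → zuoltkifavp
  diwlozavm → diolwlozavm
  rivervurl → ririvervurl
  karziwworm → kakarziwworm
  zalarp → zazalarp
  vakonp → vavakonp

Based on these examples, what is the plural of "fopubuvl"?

kemomuvl and rivervurl both end in -l yet inflect differently (keolmomuvl, ririvervurl), so the final letter is not what conditions the rule; the second-to-last letter is.
"fopubuvl" has second-to-last letter 'v'. The stems whose second-to-last letter is 'v' (simivw → siolmivw, kemomuvl → keolmomuvl, zutkifavp → zuoltkifavp) insert -ol- after the first vowel.
So fopubuvl → foolpubuvl.

foolpubuvl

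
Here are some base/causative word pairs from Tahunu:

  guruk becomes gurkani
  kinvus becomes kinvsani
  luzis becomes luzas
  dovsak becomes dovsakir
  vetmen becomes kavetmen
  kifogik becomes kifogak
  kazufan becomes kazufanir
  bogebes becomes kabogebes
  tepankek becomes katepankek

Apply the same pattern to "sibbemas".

sibbemasir

"sibbemas" has last vowel 'a'. The stems whose last vowel is 'a' (kazufan → kazufanir, dovsak → dovsakir) add -ir.
The other patterns: stems whose last vowel is 'u' delete the last vowel and add -ani; stems whose last vowel is 'i' change the last vowel to 'a'; stems whose last vowel is 'e' add the prefix ka-.
So sibbemas → sibbemasir.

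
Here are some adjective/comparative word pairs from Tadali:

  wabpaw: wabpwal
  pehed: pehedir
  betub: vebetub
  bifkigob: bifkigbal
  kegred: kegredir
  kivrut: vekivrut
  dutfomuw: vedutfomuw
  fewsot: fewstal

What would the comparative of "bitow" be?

kivrut and fewsot both end in -t yet inflect differently (vekivrut, fewstal), so the final letter is not what conditions the rule; the last vowel is.
"bitow" has last vowel 'o'. The stems whose last vowel is 'o' (fewsot → fewstal, bifkigob → bifkigbal) delete the last vowel and add -al.
The other patterns: stems whose last vowel is 'u' add the prefix ve-; stems whose last vowel is 'e' add -ir.
So bitow → bitwal.

bitwal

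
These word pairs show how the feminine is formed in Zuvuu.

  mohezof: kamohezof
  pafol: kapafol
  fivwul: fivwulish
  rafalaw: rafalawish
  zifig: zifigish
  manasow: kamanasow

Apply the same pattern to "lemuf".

lemufish

"lemuf" has last vowel 'u'. The one such stem in the data (fivwul → fivwulish) adds -ish, so the same rule applies.
The other pattern: stems whose last vowel is 'o' add the prefix ka-.
So lemuf → lemufish.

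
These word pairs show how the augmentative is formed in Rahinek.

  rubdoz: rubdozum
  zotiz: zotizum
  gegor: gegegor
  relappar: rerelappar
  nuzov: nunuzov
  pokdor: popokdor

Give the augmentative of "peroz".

"peroz" ends in -z. The stems ending in -z (rubdoz → rubdozum, zotiz → zotizum) add -um.
The other pattern: stems ending in -r or -v repeat the first consonant+vowel as a prefix.
So peroz → perozum.

perozum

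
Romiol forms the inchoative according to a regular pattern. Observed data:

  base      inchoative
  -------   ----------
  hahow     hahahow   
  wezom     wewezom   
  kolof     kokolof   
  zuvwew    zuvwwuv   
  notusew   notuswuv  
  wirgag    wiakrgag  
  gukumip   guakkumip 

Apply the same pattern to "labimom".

"labimom" has last vowel 'o'. The stems whose last vowel is 'o' (hahow → hahahow, wezom → wewezom, kolof → kokolof) repeat the first consonant+vowel as a prefix.
So labimom → lalabimom.

lalabimom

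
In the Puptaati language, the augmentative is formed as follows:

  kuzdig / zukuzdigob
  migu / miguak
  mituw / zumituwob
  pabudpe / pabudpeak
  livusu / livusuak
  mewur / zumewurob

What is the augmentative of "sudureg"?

zusuduregob

"sudureg" ends in a consonant. The stems ending in a consonant (mewur → zumewurob, kuzdig → zukuzdigob, mituw → zumituwob) add zu- … -ob around the stem.
So sudureg → zusuduregob.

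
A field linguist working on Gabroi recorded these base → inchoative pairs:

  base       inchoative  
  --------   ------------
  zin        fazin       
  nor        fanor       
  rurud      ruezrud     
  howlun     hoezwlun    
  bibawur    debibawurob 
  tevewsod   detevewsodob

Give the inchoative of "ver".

faver

zin and howlun both end in -n yet inflect differently (fazin, hoezwlun), so the final letter is not what conditions the rule; the number of vowels is.
"ver" has 1 vowel. The stems with 1 vowel (zin → fazin, nor → fanor) add the prefix fa-.
The other patterns: stems with 2 vowels insert -ez- after the first vowel; stems with 3 vowels add de- … -ob around the stem.
So ver → faver.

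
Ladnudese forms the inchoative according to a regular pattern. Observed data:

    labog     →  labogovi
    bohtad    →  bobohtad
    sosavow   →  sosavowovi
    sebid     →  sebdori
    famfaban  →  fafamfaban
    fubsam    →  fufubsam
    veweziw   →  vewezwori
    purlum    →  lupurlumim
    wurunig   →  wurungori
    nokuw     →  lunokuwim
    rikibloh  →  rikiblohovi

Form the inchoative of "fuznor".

sosavow and nokuw both end in -w yet inflect differently (sosavowovi, lunokuwim), so the final letter is not what conditions the rule; the last vowel is.
"fuznor" has last vowel 'o'. The stems whose last vowel is 'o' (sosavow → sosavowovi, rikibloh → rikiblohovi, labog → labogovi) add -ovi.
The other patterns: stems whose last vowel is 'u' add lu- … -im around the stem; stems whose last vowel is 'a' repeat the first consonant+vowel as a prefix; stems whose last vowel is 'i' delete the last vowel and add -ori.
So fuznor → fuznorovi.

fuznorovi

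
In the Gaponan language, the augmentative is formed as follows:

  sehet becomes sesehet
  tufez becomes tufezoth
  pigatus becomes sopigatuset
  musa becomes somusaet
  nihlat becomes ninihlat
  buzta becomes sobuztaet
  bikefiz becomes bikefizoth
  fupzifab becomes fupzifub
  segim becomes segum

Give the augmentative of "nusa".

bikefiz and segim both have last vowel 'i' yet inflect differently (bikefizoth, segum), so the last vowel is not what conditions the rule; the final letter is.
"nusa" ends in -a. The stems ending in -a (musa → somusaet, buzta → sobuztaet) add so- … -et around the stem.
So nusa → sonusaet.

sonusaet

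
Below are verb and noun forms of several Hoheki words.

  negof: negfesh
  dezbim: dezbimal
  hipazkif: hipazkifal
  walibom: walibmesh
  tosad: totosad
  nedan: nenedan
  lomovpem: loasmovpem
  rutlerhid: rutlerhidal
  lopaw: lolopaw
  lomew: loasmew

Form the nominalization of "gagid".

lomew and lopaw both end in -w yet inflect differently (loasmew, lolopaw), so the final letter is not what conditions the rule; the last vowel is.
"gagid" has last vowel 'i'. The stems whose last vowel is 'i' (hipazkif → hipazkifal, rutlerhid → rutlerhidal, dezbim → dezbimal) add -al.
So gagid → gagidal.

gagidal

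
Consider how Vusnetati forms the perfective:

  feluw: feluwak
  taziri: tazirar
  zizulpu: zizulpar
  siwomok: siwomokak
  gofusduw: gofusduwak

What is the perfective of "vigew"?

vigewak

feluw and zizulpu both have last vowel 'u' yet inflect differently (feluwak, zizulpar), so the last vowel is not what conditions the rule; whether the stem ends in a vowel or a consonant is.
"vigew" ends in a consonant. The stems ending in a consonant (feluw → feluwak, siwomok → siwomokak, gofusduw → gofusduwak) add -ak.
So vigew → vigewak.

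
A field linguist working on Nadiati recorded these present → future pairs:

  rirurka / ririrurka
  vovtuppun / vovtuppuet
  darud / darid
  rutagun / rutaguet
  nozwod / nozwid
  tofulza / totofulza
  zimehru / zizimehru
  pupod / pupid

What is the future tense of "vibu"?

darud and rutagun both have last vowel 'u' yet inflect differently (darid, rutaguet), so the last vowel is not what conditions the rule; the final letter is.
"vibu" ends in -u. The one such stem in the data (zimehru → zizimehru) repeats the first consonant+vowel as a prefix (as do rirurka, tofulza), so the same rule applies.
So vibu → vivibu.

vivibu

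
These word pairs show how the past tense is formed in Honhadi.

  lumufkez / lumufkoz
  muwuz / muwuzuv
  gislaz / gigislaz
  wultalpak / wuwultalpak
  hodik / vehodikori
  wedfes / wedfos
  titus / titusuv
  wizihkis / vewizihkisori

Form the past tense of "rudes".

rudos

gislaz and lumufkez both end in -z yet inflect differently (gigislaz, lumufkoz), so the final letter is not what conditions the rule; the last vowel is.
"rudes" has last vowel 'e'. The stems whose last vowel is 'e' (lumufkez → lumufkoz, wedfes → wedfos) change the last vowel to 'o'.
So rudes → rudos.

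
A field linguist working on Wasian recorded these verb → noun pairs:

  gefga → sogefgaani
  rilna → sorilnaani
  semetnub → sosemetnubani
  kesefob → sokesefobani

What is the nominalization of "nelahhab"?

sonelahhabani

Every pair shown (gefga → sogefgaani, rilna → sorilnaani, semetnub → sosemetnubani, …) follows the same rule: add so- … -ani around the stem.
So nelahhab → sonelahhabani.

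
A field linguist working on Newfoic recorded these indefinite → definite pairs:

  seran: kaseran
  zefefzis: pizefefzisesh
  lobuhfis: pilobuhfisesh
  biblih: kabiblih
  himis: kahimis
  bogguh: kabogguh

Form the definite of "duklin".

kaduklin

himis and lobuhfis both end in -s yet inflect differently (kahimis, pilobuhfisesh), so the final letter is not what conditions the rule; the number of vowels is.
"duklin" has 2 vowels. The stems with 2 vowels (biblih → kabiblih, bogguh → kabogguh, himis → kahimis) add the prefix ka-.
The other pattern: stems with 3 vowels add pi- … -esh around the stem.
So duklin → kaduklin.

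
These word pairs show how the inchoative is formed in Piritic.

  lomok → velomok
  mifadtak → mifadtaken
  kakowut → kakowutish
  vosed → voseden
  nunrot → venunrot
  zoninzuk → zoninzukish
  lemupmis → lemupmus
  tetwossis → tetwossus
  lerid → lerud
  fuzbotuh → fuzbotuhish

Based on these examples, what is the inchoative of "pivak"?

"pivak" has last vowel 'a'. The one such stem in the data (mifadtak → mifadtaken) adds -en, so the same rule applies.
So pivak → pivaken.

pivaken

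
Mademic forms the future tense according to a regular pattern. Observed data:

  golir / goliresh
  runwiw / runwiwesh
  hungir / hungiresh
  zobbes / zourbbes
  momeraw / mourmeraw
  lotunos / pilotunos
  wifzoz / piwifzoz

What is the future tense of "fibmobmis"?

runwiw and momeraw both end in -w yet inflect differently (runwiwesh, mourmeraw), so the final letter is not what conditions the rule; the last vowel is.
"fibmobmis" has last vowel 'i'. The stems whose last vowel is 'i' (golir → goliresh, runwiw → runwiwesh, hungir → hungiresh) add -esh.
So fibmobmis → fibmobmisesh.

fibmobmisesh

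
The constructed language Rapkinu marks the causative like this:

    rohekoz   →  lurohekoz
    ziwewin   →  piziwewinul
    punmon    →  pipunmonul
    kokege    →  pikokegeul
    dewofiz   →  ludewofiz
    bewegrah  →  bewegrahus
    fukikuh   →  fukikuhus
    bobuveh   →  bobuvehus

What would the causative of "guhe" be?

piguheul

dewofiz and ziwewin both have last vowel 'i' yet inflect differently (ludewofiz, piziwewinul), so the last vowel is not what conditions the rule; the final letter is.
"guhe" ends in -e. The one such stem in the data (kokege → pikokegeul) adds pi- … -ul around the stem, so the same rule applies.
The other patterns: stems ending in -h add -us; stems ending in -z add the prefix lu-.
So guhe → piguheul.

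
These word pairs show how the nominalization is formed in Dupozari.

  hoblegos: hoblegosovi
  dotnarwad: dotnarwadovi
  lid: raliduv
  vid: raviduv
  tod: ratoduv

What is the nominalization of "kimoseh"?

vid and dotnarwad both end in -d yet inflect differently (raviduv, dotnarwadovi), so the final letter is not what conditions the rule; the number of vowels is.
"kimoseh" has 3 vowels. The stems with 3 vowels (dotnarwad → dotnarwadovi, hoblegos → hoblegosovi) add -ovi.
So kimoseh → kimosehovi.

kimosehovi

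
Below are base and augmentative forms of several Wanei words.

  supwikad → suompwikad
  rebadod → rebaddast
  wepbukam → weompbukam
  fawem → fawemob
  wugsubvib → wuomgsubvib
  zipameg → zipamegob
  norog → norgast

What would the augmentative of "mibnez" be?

"mibnez" has last vowel 'e'. The stems whose last vowel is 'e' (fawem → fawemob, zipameg → zipamegob) add -ob.
So mibnez → mibnezob.

mibnezob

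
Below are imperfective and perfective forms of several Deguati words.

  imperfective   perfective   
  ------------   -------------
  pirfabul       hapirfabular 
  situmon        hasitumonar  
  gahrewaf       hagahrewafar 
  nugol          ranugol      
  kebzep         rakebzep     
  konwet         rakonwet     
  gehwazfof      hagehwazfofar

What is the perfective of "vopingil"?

nugol and pirfabul both end in -l yet inflect differently (ranugol, hapirfabular), so the final letter is not what conditions the rule; the number of vowels is.
"vopingil" has 3 vowels. The stems with 3 vowels (gehwazfof → hagehwazfofar, gahrewaf → hagahrewafar, pirfabul → hapirfabular) add ha- … -ar around the stem.
So vopingil → havopingilar.

havopingilar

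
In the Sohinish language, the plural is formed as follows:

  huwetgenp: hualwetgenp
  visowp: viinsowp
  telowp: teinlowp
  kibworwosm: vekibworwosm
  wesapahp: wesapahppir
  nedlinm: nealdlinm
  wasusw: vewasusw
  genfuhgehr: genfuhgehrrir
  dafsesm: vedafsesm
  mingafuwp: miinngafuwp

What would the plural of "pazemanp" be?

visowp and huwetgenp both end in -p yet inflect differently (viinsowp, hualwetgenp), so the final letter is not what conditions the rule; the second-to-last letter is.
"pazemanp" has second-to-last letter 'n'. The stems whose second-to-last letter is 'n' (huwetgenp → hualwetgenp, nedlinm → nealdlinm) insert -al- after the first vowel.
So pazemanp → paalzemanp.

paalzemanp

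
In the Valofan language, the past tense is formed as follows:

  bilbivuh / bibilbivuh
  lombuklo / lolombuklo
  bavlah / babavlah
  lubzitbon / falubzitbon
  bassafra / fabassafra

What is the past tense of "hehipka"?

lombuklo and lubzitbon both have last vowel 'o' yet inflect differently (lolombuklo, falubzitbon), so the last vowel is not what conditions the rule; the final letter is.
"hehipka" ends in -a. The one such stem in the data (bassafra → fabassafra) adds the prefix fa-, so the same rule applies.
So hehipka → fahehipka.

fahehipka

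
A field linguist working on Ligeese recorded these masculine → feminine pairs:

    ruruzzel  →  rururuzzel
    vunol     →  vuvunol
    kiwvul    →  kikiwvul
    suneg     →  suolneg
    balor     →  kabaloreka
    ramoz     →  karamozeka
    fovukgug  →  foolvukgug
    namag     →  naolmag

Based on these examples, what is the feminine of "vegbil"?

suneg and ruruzzel both have last vowel 'e' yet inflect differently (suolneg, rururuzzel), so the last vowel is not what conditions the rule; the final letter is.
"vegbil" ends in -l. The stems ending in -l (vunol → vuvunol, ruruzzel → rururuzzel, kiwvul → kikiwvul) repeat the first consonant+vowel as a prefix.
So vegbil → vevegbil.

vevegbil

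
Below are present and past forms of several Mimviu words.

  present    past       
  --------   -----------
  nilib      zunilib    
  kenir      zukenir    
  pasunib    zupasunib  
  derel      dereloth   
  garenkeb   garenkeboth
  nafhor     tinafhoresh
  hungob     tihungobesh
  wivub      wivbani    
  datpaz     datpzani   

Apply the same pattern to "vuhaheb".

vuhaheboth

nilib and garenkeb both end in -b yet inflect differently (zunilib, garenkeboth), so the final letter is not what conditions the rule; the last vowel is.
"vuhaheb" has last vowel 'e'. The stems whose last vowel is 'e' (derel → dereloth, garenkeb → garenkeboth) add -oth.
The other patterns: stems whose last vowel is 'i' add the prefix zu-; stems whose last vowel is 'o' add ti- … -esh around the stem; stems whose last vowel is 'a' or 'u' delete the last vowel and add -ani.
So vuhaheb → vuhaheboth.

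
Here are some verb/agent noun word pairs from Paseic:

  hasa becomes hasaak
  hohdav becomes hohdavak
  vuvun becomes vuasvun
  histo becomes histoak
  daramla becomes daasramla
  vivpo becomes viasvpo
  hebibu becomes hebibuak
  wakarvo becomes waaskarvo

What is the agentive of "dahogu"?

histo and wakarvo both end in -o yet inflect differently (histoak, waaskarvo), so the final letter is not what conditions the rule; the first letter is.
"dahogu" begins with d-. The one such stem in the data (daramla → daasramla) inserts -as- after the first vowel (as do vuvun, wakarvo), so the same rule applies.
So dahogu → daashogu.

daashogu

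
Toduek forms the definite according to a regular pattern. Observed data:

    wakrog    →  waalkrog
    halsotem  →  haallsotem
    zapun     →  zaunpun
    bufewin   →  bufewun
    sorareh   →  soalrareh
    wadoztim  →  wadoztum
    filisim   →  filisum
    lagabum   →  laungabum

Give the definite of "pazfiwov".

paalzfiwov

"pazfiwov" has last vowel 'o'. The one such stem in the data (wakrog → waalkrog) inserts -al- after the first vowel (as do halsotem, sorareh), so the same rule applies.
So pazfiwov → paalzfiwov.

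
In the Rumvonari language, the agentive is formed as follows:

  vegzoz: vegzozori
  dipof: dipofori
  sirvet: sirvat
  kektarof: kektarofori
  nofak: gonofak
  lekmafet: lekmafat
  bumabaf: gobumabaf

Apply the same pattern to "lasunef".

bumabaf and dipof both end in -f yet inflect differently (gobumabaf, dipofori), so the final letter is not what conditions the rule; the last vowel is.
"lasunef" has last vowel 'e'. The stems whose last vowel is 'e' (lekmafet → lekmafat, sirvet → sirvat) change the last vowel to 'a'.
So lasunef → lasunaf.

lasunaf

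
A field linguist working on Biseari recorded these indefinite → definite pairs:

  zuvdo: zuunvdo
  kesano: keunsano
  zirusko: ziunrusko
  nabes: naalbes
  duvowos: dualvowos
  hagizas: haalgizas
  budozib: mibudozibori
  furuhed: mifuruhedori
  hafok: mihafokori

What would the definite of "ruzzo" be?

ruunzzo

"ruzzo" ends in -o. The stems ending in -o (zuvdo → zuunvdo, kesano → keunsano, zirusko → ziunrusko) insert -un- after the first vowel.
The other patterns: stems ending in -s insert -al- after the first vowel; stems ending in -b, -d or -k add mi- … -ori around the stem.
So ruzzo → ruunzzo.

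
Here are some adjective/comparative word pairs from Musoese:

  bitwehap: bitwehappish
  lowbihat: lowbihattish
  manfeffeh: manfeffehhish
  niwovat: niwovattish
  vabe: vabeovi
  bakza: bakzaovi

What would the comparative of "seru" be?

seruovi

manfeffeh and vabe both have last vowel 'e' yet inflect differently (manfeffehhish, vabeovi), so the last vowel is not what conditions the rule; whether the stem ends in a vowel or a consonant is.
"seru" ends in a vowel. The stems ending in a vowel (vabe → vabeovi, bakza → bakzaovi) add -ovi.
So seru → seruovi.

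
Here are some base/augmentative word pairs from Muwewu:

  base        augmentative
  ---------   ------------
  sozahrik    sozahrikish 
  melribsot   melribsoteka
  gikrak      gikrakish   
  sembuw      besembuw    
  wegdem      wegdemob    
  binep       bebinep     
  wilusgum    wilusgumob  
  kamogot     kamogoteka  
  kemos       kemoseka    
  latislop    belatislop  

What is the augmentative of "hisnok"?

hisnokish

wilusgum and sembuw both have last vowel 'u' yet inflect differently (wilusgumob, besembuw), so the last vowel is not what conditions the rule; the final letter is.
"hisnok" ends in -k. The stems ending in -k (sozahrik → sozahrikish, gikrak → gikrakish) add -ish.
The other patterns: stems ending in -m add -ob; stems ending in -p or -w add the prefix be-; stems ending in -s or -t add -eka.
So hisnok → hisnokish.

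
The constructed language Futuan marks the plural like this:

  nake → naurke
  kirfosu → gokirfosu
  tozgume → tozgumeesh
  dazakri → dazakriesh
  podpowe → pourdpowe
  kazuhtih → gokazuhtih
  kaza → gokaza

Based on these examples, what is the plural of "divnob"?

divnobesh

podpowe and tozgume both end in -e yet inflect differently (pourdpowe, tozgumeesh), so the final letter is not what conditions the rule; the first letter is.
"divnob" begins with d-. The one such stem in the data (dazakri → dazakriesh) adds -esh, so the same rule applies.
So divnob → divnobesh.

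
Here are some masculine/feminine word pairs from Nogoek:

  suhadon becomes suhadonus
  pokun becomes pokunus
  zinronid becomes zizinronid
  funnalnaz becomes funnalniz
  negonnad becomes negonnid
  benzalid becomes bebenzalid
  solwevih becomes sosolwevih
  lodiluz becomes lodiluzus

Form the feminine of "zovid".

"zovid" has last vowel 'i'. The stems whose last vowel is 'i' (benzalid → bebenzalid, zinronid → zizinronid, solwevih → sosolwevih) repeat the first consonant+vowel as a prefix.
So zovid → zozovid.

zozovid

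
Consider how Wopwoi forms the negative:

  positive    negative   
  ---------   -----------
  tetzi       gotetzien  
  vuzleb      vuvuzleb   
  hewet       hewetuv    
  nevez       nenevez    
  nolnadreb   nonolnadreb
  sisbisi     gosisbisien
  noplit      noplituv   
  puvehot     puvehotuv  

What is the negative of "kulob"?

"kulob" ends in -b. The stems ending in -b (nolnadreb → nonolnadreb, vuzleb → vuvuzleb) repeat the first consonant+vowel as a prefix.
So kulob → kukulob.

kukulob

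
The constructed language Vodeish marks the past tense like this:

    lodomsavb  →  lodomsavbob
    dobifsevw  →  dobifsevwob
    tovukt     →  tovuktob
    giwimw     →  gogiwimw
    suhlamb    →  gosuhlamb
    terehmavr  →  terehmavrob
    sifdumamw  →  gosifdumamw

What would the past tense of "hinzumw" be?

suhlamb and lodomsavb both end in -b yet inflect differently (gosuhlamb, lodomsavbob), so the final letter is not what conditions the rule; the second-to-last letter is.
"hinzumw" has second-to-last letter 'm'. The stems whose second-to-last letter is 'm' (suhlamb → gosuhlamb, sifdumamw → gosifdumamw, giwimw → gogiwimw) add the prefix go-.
The other pattern: stems whose second-to-last letter is 'k' or 'v' add -ob.
So hinzumw → gohinzumw.

gohinzumw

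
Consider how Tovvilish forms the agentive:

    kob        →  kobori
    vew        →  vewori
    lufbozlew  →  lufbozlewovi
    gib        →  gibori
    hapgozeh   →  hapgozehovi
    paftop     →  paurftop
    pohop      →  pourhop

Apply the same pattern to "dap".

vew and lufbozlew both end in -w yet inflect differently (vewori, lufbozlewovi), so the final letter is not what conditions the rule; the number of vowels is.
"dap" has 1 vowel. The stems with 1 vowel (gib → gibori, vew → vewori, kob → kobori) add -ori.
The other patterns: stems with 2 vowels insert -ur- after the first vowel; stems with 3 vowels add -ovi.
So dap → dapori.

dapori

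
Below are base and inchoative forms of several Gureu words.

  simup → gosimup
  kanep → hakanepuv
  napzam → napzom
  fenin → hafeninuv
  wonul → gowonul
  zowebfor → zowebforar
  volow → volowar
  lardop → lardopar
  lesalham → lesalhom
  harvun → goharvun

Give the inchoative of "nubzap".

nubzop

"nubzap" has last vowel 'a'. The stems whose last vowel is 'a' (lesalham → lesalhom, napzam → napzom) change the last vowel to 'o'.
The other patterns: stems whose last vowel is 'u' add the prefix go-; stems whose last vowel is 'o' add -ar; stems whose last vowel is 'e' or 'i' add ha- … -uv around the stem.
So nubzap → nubzop.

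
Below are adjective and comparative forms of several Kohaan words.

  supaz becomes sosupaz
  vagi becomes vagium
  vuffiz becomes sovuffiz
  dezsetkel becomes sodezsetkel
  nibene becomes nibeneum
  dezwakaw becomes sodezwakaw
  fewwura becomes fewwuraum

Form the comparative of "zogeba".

zogebaum

vagi and vuffiz both have last vowel 'i' yet inflect differently (vagium, sovuffiz), so the last vowel is not what conditions the rule; whether the stem ends in a vowel or a consonant is.
"zogeba" ends in a vowel. The stems ending in a vowel (vagi → vagium, fewwura → fewwuraum, nibene → nibeneum) add -um.
So zogeba → zogebaum.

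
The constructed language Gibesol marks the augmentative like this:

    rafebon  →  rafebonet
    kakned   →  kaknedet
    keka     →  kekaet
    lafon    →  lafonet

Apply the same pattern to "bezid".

Every pair shown (rafebon → rafebonet, kakned → kaknedet, keka → kekaet, …) follows the same rule: add -et.
So bezid → bezidet.

bezidet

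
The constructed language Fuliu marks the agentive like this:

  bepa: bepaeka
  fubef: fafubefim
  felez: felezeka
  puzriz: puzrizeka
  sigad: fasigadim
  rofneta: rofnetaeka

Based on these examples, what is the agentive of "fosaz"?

fosazeka

felez and fubef both have last vowel 'e' yet inflect differently (felezeka, fafubefim), so the last vowel is not what conditions the rule; the final letter is.
"fosaz" ends in -z. The stems ending in -z (felez → felezeka, puzriz → puzrizeka) add -eka.
The other pattern: stems ending in -d or -f add fa- … -im around the stem.
So fosaz → fosazeka.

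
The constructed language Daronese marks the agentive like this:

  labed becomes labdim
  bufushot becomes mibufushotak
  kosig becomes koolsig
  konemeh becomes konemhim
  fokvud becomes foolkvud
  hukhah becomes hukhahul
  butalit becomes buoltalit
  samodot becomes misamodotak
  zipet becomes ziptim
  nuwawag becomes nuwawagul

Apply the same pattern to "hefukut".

kosig and nuwawag both end in -g yet inflect differently (koolsig, nuwawagul), so the final letter is not what conditions the rule; the last vowel is.
"hefukut" has last vowel 'u'. The one such stem in the data (fokvud → foolkvud) inserts -ol- after the first vowel (as do butalit, kosig), so the same rule applies.
So hefukut → heolfukut.

heolfukut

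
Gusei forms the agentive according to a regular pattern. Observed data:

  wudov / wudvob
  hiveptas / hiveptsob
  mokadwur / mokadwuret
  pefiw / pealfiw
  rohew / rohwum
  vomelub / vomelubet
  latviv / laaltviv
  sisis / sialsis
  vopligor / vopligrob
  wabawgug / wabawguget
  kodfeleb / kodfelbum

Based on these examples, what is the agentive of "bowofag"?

mokadwur and vopligor both end in -r yet inflect differently (mokadwuret, vopligrob), so the final letter is not what conditions the rule; the last vowel is.
"bowofag" has last vowel 'a'. The one such stem in the data (hiveptas → hiveptsob) deletes the last vowel and adds -ob (as do wudov, vopligor), so the same rule applies.
So bowofag → bowofgob.

bowofgob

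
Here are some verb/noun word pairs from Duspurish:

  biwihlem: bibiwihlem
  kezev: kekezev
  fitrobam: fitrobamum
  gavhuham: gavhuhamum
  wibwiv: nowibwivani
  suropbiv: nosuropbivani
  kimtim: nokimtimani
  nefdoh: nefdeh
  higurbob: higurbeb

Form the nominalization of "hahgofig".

nohahgofigani

"hahgofig" has last vowel 'i'. The stems whose last vowel is 'i' (wibwiv → nowibwivani, suropbiv → nosuropbivani, kimtim → nokimtimani) add no- … -ani around the stem.
So hahgofig → nohahgofigani.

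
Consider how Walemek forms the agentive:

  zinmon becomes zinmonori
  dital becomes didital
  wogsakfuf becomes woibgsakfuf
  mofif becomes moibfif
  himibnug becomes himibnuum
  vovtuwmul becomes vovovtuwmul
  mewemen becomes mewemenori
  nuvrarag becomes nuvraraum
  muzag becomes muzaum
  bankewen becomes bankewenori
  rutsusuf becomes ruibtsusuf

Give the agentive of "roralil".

nuvrarag and dital both have last vowel 'a' yet inflect differently (nuvraraum, didital), so the last vowel is not what conditions the rule; the final letter is.
"roralil" ends in -l. The stems ending in -l (dital → didital, vovtuwmul → vovovtuwmul) repeat the first consonant+vowel as a prefix.
The other patterns: stems ending in -g drop the final letter and add -um; stems ending in -n add -ori; stems ending in -f insert -ib- after the first vowel.
So roralil → rororalil.

rororalil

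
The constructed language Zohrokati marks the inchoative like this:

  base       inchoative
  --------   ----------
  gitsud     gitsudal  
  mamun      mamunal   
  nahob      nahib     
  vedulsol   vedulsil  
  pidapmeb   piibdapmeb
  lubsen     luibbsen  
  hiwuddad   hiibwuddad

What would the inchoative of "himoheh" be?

nahob and pidapmeb both end in -b yet inflect differently (nahib, piibdapmeb), so the final letter is not what conditions the rule; the last vowel is.
"himoheh" has last vowel 'e'. The stems whose last vowel is 'e' (pidapmeb → piibdapmeb, lubsen → luibbsen) insert -ib- after the first vowel.
So himoheh → hiibmoheh.

hiibmoheh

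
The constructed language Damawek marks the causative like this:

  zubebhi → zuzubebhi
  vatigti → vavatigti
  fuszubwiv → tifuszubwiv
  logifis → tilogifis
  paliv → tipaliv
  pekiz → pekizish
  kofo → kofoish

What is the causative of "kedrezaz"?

kedrezazish

zubebhi and fuszubwiv both have last vowel 'i' yet inflect differently (zuzubebhi, tifuszubwiv), so the last vowel is not what conditions the rule; the final letter is.
"kedrezaz" ends in -z. The one such stem in the data (pekiz → pekizish) adds -ish, so the same rule applies.
The other patterns: stems ending in -i repeat the first consonant+vowel as a prefix; stems ending in -s or -v add the prefix ti-.
So kedrezaz → kedrezazish.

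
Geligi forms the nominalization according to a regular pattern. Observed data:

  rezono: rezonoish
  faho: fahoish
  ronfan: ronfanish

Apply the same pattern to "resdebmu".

resdebmuish

Every pair shown (rezono → rezonoish, faho → fahoish, ronfan → ronfanish) follows the same rule: add -ish.
So resdebmu → resdebmuish.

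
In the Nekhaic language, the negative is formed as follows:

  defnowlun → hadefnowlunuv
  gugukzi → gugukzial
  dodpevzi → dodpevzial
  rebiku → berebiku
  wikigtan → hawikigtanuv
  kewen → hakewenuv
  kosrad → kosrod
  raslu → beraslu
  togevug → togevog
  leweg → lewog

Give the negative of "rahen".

harahenuv

kosrad and wikigtan both have last vowel 'a' yet inflect differently (kosrod, hawikigtanuv), so the last vowel is not what conditions the rule; the final letter is.
"rahen" ends in -n. The stems ending in -n (wikigtan → hawikigtanuv, kewen → hakewenuv, defnowlun → hadefnowlunuv) add ha- … -uv around the stem.
The other patterns: stems ending in -i add -al; stems ending in -d or -g change the last vowel to 'o'; stems ending in -u add the prefix be-.
So rahen → harahenuv.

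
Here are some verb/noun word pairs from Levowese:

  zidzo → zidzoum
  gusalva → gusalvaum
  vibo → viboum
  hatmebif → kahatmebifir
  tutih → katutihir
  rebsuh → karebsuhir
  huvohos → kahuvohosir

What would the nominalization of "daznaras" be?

kadaznarasir

zidzo and huvohos both have last vowel 'o' yet inflect differently (zidzoum, kahuvohosir), so the last vowel is not what conditions the rule; whether the stem ends in a vowel or a consonant is.
"daznaras" ends in a consonant. The stems ending in a consonant (hatmebif → kahatmebifir, tutih → katutihir, rebsuh → karebsuhir) add ka- … -ir around the stem.
The other pattern: stems ending in a vowel add -um.
So daznaras → kadaznarasir.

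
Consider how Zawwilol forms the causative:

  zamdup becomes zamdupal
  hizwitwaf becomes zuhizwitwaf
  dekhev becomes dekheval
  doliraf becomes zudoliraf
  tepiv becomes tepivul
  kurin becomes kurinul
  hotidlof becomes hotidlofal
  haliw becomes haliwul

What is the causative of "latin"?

latinul

"latin" has last vowel 'i'. The stems whose last vowel is 'i' (kurin → kurinul, haliw → haliwul, tepiv → tepivul) add -ul.
The other patterns: stems whose last vowel is 'a' add the prefix zu-; stems whose last vowel is 'e', 'o' or 'u' add -al.
So latin → latinul.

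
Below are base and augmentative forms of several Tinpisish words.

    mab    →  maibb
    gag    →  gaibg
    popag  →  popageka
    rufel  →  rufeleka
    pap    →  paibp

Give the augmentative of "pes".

peibs

popag and gag both end in -g yet inflect differently (popageka, gaibg), so the final letter is not what conditions the rule; the number of vowels is.
"pes" has 1 vowel. The stems with 1 vowel (mab → maibb, gag → gaibg, pap → paibp) insert -ib- after the first vowel.
The other pattern: stems with 2 vowels add -eka.
So pes → peibs.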